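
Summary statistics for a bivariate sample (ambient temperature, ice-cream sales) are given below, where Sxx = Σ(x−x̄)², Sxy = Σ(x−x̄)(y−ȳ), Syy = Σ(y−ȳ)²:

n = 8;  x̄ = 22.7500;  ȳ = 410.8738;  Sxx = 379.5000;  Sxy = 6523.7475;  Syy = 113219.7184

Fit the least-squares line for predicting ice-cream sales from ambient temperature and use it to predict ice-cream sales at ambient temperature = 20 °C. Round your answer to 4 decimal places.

363.6003

b = Sxy/Sxx = 6523.7475/379.5 = 17.190375
a = ȳ − b·x̄ = 410.8738 − 17.190375·22.75 = 19.792758
ŷ(20) = a + b·20 = 19.792758 + 17.190375·20 = 363.600267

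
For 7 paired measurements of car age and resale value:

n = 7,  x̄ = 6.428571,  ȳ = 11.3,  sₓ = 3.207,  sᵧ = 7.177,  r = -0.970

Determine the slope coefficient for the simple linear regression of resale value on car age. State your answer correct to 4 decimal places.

b = r · sᵧ/sₓ = -0.97 · 7.177/3.207 = -2.170780

-2.1708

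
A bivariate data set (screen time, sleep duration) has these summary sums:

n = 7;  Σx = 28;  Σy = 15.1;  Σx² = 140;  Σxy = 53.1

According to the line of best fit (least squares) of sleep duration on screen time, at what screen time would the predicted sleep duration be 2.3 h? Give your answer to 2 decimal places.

Sxx = Σx² − (Σx)²/n = 140 − 112 = 28
Sxy = Σxy − (Σx)(Σy)/n = 53.1 − 60.4 = -7.3
b = Sxy/Sxx = -7.3/28 = -0.260714
a = ȳ − b·x̄ = 2.157143 − (-0.260714)·4 = 3.2
Set a + b·x = 2.3: x = (2.3 − 3.2) / (-0.260714) = 3.452055

3.45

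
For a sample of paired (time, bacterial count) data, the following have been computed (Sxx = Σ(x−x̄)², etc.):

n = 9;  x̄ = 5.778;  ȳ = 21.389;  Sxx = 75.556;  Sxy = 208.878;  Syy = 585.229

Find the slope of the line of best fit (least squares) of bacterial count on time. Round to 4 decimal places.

b = Sxy/Sxx = 208.878/75.556 = 2.764546

2.7645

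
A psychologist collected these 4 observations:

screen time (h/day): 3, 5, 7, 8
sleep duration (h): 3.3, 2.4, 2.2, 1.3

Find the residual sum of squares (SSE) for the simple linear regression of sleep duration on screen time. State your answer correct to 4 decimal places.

0.1868

n = 4, Σx = 23, Σy = 9.2, Σxy = 47.7, Σx² = 147, Σy² = 23.18
Sxx = Σx² − (Σx)²/n = 147 − 132.25 = 14.75
Sxy = Σxy − (Σx)(Σy)/n = 47.7 − 52.9 = -5.2
Syy = Σy² − (Σy)²/n = 23.18 − 21.16 = 2.02
b = Sxy/Sxx = -5.2/14.75 = -0.352542
SSE = Syy − b·Sxy = 2.02 − (-0.352542)·(-5.2) = 0.186780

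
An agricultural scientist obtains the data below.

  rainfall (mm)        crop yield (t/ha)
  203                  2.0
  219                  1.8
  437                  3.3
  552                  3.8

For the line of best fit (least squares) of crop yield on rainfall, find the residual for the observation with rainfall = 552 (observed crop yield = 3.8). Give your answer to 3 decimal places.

n = 4, Σx = 1411, Σy = 10.9, Σxy = 4339.9, Σx² = 584843
Sxx = Σx² − (Σx)²/n = 584843 − 497730.25 = 87112.75
Sxy = Σxy − (Σx)(Σy)/n = 4339.9 − 3844.975 = 494.925
b = Sxy/Sxx = 494.925/87112.75 = 0.005681
a = ȳ − b·x̄ = 2.725 − 0.005681·352.75 = 0.720876
ŷ(552) = 0.720876 + 0.005681·552 = 3.857025
residual = y − ŷ = 3.8 − 3.857025 = -0.057025

-0.057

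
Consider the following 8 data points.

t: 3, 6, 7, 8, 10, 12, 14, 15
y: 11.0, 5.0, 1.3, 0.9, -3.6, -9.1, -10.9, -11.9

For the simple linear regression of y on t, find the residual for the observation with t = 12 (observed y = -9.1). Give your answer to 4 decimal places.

n = 8, Σx = 75, Σy = -17.3, Σxy = -397, Σx² = 823
Sxx = Σx² − (Σx)²/n = 823 − 703.125 = 119.875
Sxy = Σxy − (Σx)(Σy)/n = -397 − (-162.1875) = -234.8125
b = Sxy/Sxx = -234.8125/119.875 = -1.958811
a = ȳ − b·x̄ = -2.1625 − (-1.958811)·9.375 = 16.201356
ŷ(12) = 16.201356 + (-1.958811)·12 = -7.304380
residual = y − ŷ = -9.1 − (-7.304380) = -1.795620

-1.7956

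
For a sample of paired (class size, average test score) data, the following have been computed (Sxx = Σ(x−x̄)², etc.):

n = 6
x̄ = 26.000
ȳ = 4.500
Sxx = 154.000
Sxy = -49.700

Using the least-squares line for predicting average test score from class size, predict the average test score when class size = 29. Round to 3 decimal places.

b = Sxy/Sxx = -49.7/154 = -0.322727
a = ȳ − b·x̄ = 4.5 − (-0.322727)·26 = 12.890909
ŷ(29) = a + b·29 = 12.890909 + (-0.322727)·29 = 3.531818

3.532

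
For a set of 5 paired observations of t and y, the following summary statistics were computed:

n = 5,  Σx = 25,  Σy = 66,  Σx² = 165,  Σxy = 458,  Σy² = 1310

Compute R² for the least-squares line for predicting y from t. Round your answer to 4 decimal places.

0.9335

Sxx = Σx² − (Σx)²/n = 165 − 125 = 40
Sxy = Σxy − (Σx)(Σy)/n = 458 − 330 = 128
Syy = Σy² − (Σy)²/n = 1310 − 871.2 = 438.8
R² = Sxy²/(Sxx·Syy) = (128)²/(40·438.8) = 0.933455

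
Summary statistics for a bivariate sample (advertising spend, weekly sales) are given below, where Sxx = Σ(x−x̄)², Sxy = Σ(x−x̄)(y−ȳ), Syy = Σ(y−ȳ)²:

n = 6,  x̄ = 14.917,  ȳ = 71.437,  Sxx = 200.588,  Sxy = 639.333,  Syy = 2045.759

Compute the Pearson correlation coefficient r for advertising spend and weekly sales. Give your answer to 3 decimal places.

r = Sxy/√(Sxx·Syy) = 639.333/√(410354.706292) = 639.333/640.589343 = 0.998039

0.998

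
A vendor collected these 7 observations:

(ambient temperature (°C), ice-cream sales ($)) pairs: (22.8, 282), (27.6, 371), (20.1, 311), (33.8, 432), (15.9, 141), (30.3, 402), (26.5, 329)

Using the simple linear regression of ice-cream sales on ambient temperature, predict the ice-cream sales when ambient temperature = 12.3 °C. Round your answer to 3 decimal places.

n = 7, Σx = 177, Σy = 2268, Σxy = 60662.9, Σx² = 4701.2
Sxx = Σx² − (Σx)²/n = 4701.2 − 4475.571429 = 225.628571
Sxy = Σxy − (Σx)(Σy)/n = 60662.9 − 57348 = 3314.9
b = Sxy/Sxx = 3314.9/225.628571 = 14.691845
a = ȳ − b·x̄ = 324 − 14.691845·25.285714 = -47.493795
ŷ(12.3) = a + b·12.3 = -47.493795 + 14.691845·12.3 = 133.215898

133.216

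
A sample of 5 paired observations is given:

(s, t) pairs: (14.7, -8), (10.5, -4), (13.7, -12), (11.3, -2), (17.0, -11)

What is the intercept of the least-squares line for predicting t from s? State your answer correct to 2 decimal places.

n = 5, Σx = 67.2, Σy = -37, Σxy = -533.6, Σx² = 930.72
Sxx = Σx² − (Σx)²/n = 930.72 − 903.168 = 27.552
Sxy = Σxy − (Σx)(Σy)/n = -533.6 − (-497.28) = -36.32
b = Sxy/Sxx = -36.32/27.552 = -1.318235
a = ȳ − b·x̄ = -7.4 − (-1.318235)·13.44 = 10.317073

10.32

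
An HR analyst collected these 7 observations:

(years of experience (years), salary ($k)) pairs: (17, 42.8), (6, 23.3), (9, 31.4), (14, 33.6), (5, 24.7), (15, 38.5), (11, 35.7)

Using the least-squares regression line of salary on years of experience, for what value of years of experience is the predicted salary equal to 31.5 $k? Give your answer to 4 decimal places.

n = 7, Σx = 77, Σy = 230, Σxy = 2714.1, Σx² = 973
Sxx = Σx² − (Σx)²/n = 973 − 847 = 126
Sxy = Σxy − (Σx)(Σy)/n = 2714.1 − 2530 = 184.1
b = Sxy/Sxx = 184.1/126 = 1.461111
a = ȳ − b·x̄ = 32.857143 − 1.461111·11 = 16.784921
Set a + b·x = 31.5: x = (31.5 − 16.784921) / 1.461111 = 10.071157

10.0712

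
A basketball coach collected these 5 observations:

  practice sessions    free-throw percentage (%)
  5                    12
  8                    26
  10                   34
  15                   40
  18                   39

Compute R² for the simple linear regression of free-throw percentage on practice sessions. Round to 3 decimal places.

0.805

n = 5, Σx = 56, Σy = 151, Σxy = 1910, Σx² = 738, Σy² = 5097
Sxx = Σx² − (Σx)²/n = 738 − 627.2 = 110.8
Sxy = Σxy − (Σx)(Σy)/n = 1910 − 1691.2 = 218.8
Syy = Σy² − (Σy)²/n = 5097 − 4560.2 = 536.8
R² = Sxy²/(Sxx·Syy) = (218.8)²/(110.8·536.8) = 0.804901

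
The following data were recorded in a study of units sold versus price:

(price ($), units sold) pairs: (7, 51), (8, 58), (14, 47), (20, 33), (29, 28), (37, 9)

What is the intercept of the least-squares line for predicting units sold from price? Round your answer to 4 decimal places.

65.7575

n = 6, Σx = 115, Σy = 226, Σxy = 3284, Σx² = 2919
Sxx = Σx² − (Σx)²/n = 2919 − 2204.166667 = 714.833333
Sxy = Σxy − (Σx)(Σy)/n = 3284 − 4331.666667 = -1047.666667
b = Sxy/Sxx = -1047.666667/714.833333 = -1.465610
a = ȳ − b·x̄ = 37.666667 − (-1.465610)·19.166667 = 65.757519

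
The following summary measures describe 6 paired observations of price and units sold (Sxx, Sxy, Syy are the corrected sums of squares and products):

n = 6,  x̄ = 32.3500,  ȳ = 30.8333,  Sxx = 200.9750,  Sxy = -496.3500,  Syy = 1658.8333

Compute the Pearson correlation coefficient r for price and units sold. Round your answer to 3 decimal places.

-0.860

r = Sxy/√(Sxx·Syy) = -496.35/√(333384.022468) = -496.35/577.394166 = -0.859638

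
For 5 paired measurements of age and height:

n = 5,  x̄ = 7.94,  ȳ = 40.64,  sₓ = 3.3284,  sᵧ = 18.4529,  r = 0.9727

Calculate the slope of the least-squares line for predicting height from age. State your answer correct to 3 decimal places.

b = r · sᵧ/sₓ = 0.9727 · 18.4529/3.3284 = 5.392722

5.393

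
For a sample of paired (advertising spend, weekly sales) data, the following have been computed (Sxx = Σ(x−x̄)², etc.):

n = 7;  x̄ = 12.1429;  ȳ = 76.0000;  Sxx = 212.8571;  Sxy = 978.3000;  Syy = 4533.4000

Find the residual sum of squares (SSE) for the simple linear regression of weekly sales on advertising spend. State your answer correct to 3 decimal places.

b = Sxy/Sxx = 978.3/212.8571 = 4.596041
SSE = Syy − b·Sxy = 4533.4 − 4.596041·978.3 = 37.092900

37.093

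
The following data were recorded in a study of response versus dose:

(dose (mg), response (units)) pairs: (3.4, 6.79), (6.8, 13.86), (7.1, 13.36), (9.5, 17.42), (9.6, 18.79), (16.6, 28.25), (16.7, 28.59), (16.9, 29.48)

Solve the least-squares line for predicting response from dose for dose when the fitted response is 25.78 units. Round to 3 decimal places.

14.721

n = 8, Σx = 86.6, Σy = 156.54, Σxy = 2002.679, Σx² = 1130.68
Sxx = Σx² − (Σx)²/n = 1130.68 − 937.445 = 193.235
Sxy = Σxy − (Σx)(Σy)/n = 2002.679 − 1694.5455 = 308.1335
b = Sxy/Sxx = 308.1335/193.235 = 1.594605
a = ȳ − b·x̄ = 19.5675 − 1.594605·10.825 = 2.305901
Set a + b·x = 25.78: x = (25.78 − 2.305901) / 1.594605 = 14.720949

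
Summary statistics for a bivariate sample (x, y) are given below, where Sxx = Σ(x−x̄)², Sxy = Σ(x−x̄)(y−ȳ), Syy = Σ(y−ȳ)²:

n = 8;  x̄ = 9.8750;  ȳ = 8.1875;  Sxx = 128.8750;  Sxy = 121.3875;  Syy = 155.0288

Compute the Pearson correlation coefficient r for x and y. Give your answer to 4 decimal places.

0.8588

r = Sxy/√(Sxx·Syy) = 121.3875/√(19979.3366) = 121.3875/141.348281 = 0.858783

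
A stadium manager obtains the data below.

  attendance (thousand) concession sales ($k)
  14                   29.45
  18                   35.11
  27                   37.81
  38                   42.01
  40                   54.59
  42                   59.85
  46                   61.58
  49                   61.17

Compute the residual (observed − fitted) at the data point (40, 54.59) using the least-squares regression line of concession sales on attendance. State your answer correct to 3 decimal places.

1.479

n = 8, Σx = 274, Σy = 381.57, Σxy = 14188.84, Σx² = 10574
Sxx = Σx² − (Σx)²/n = 10574 − 9384.5 = 1189.5
Sxy = Σxy − (Σx)(Σy)/n = 14188.84 − 13068.7725 = 1120.0675
b = Sxy/Sxx = 1120.0675/1189.5 = 0.941629
a = ȳ − b·x̄ = 47.69625 − 0.941629·34.25 = 15.445462
ŷ(40) = 15.445462 + 0.941629·40 = 53.110616
residual = y − ŷ = 54.59 − 53.110616 = 1.479384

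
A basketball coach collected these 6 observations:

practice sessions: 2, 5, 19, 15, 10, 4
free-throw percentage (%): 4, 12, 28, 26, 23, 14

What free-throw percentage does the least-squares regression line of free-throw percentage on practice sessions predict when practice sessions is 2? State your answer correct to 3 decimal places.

8.508

n = 6, Σx = 55, Σy = 107, Σxy = 1276, Σx² = 731
Sxx = Σx² − (Σx)²/n = 731 − 504.166667 = 226.833333
Sxy = Σxy − (Σx)(Σy)/n = 1276 − 980.833333 = 295.166667
b = Sxy/Sxx = 295.166667/226.833333 = 1.301249
a = ȳ − b·x̄ = 17.833333 − 1.301249·9.166667 = 5.905217
ŷ(2) = a + b·2 = 5.905217 + 1.301249·2 = 8.507715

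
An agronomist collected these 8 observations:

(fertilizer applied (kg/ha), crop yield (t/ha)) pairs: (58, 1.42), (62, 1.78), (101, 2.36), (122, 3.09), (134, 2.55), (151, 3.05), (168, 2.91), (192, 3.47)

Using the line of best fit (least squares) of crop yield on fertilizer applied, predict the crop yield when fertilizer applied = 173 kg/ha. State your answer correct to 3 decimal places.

3.247

n = 8, Σx = 988, Σy = 20.63, Σxy = 2765.43, Σx² = 138138
Sxx = Σx² − (Σx)²/n = 138138 − 122018 = 16120
Sxy = Σxy − (Σx)(Σy)/n = 2765.43 − 2547.805 = 217.625
b = Sxy/Sxx = 217.625/16120 = 0.013500
a = ȳ − b·x̄ = 2.57875 − 0.013500·123.5 = 0.911462
ŷ(173) = a + b·173 = 0.911462 + 0.013500·173 = 3.247015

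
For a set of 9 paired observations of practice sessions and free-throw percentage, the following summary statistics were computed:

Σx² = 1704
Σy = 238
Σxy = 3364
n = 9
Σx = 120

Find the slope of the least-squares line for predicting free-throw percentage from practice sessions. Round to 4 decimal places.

1.8333

Sxx = Σx² − (Σx)²/n = 1704 − 1600 = 104
Sxy = Σxy − (Σx)(Σy)/n = 3364 − 3173.333333 = 190.666667
b = Sxy/Sxx = 190.666667/104 = 1.833333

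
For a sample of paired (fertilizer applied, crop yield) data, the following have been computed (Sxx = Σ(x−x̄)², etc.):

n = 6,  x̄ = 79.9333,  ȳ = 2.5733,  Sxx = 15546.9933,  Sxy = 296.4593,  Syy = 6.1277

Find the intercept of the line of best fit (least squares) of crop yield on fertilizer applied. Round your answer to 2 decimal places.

b = Sxy/Sxx = 296.4593/15546.9933 = 0.019069
a = ȳ − b·x̄ = 2.5733 − 0.019069·79.9333 = 1.049084

1.05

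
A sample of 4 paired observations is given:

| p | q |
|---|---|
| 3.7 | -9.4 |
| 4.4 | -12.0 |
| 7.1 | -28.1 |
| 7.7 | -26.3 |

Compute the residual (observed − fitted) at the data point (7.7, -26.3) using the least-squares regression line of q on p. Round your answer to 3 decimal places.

n = 4, Σx = 22.9, Σy = -75.8, Σxy = -489.6, Σx² = 142.75
Sxx = Σx² − (Σx)²/n = 142.75 − 131.1025 = 11.6475
Sxy = Σxy − (Σx)(Σy)/n = -489.6 − (-433.955) = -55.645
b = Sxy/Sxx = -55.645/11.6475 = -4.777420
a = ȳ − b·x̄ = -18.95 − (-4.777420)·5.725 = 8.400730
ŷ(7.7) = 8.400730 + (-4.777420)·7.7 = -28.385405
residual = y − ŷ = -26.3 − (-28.385405) = 2.085405

2.085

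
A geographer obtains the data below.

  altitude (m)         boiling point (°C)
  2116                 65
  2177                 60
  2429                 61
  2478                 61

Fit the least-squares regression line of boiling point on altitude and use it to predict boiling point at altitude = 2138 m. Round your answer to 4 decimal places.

n = 4, Σx = 9200, Σy = 247, Σxy = 567487, Σx² = 21257310
Sxx = Σx² − (Σx)²/n = 21257310 − 21160000 = 97310
Sxy = Σxy − (Σx)(Σy)/n = 567487 − 568100 = -613
b = Sxy/Sxx = -613/97310 = -0.006299
a = ȳ − b·x̄ = 61.75 − (-0.006299)·2300 = 76.238747
ŷ(2138) = a + b·2138 = 76.238747 + (-0.006299)·2138 = 62.770512

62.7705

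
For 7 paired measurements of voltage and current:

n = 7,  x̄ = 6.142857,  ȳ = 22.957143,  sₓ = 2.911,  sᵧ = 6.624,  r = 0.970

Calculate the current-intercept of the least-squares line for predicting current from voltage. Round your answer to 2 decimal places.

b = r · sᵧ/sₓ = 0.97 · 6.624/2.911 = 2.207241
a = ȳ − b·x̄ = 22.957143 − 2.207241·6.142857 = 9.398374

9.40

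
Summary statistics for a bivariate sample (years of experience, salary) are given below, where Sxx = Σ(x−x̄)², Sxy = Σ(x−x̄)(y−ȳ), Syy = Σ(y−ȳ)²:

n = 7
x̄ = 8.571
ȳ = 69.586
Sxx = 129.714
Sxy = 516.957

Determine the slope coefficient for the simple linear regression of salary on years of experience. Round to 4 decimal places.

3.9854

b = Sxy/Sxx = 516.957/129.714 = 3.985360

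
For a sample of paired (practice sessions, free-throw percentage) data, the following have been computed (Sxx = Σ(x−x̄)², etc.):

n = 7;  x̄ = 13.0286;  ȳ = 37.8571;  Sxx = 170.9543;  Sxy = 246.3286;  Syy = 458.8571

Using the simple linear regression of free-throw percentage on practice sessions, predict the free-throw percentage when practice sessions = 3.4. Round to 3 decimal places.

b = Sxy/Sxx = 246.3286/170.9543 = 1.440903
a = ȳ − b·x̄ = 37.8571 − 1.440903·13.0286 = 19.084148
ŷ(3.4) = a + b·3.4 = 19.084148 + 1.440903·3.4 = 23.983219

23.983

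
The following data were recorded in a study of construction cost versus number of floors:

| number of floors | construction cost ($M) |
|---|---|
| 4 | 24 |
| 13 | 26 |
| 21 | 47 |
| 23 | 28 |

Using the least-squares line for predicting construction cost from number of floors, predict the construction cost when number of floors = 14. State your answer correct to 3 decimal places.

30.367

n = 4, Σx = 61, Σy = 125, Σxy = 2065, Σx² = 1155
Sxx = Σx² − (Σx)²/n = 1155 − 930.25 = 224.75
Sxy = Σxy − (Σx)(Σy)/n = 2065 − 1906.25 = 158.75
b = Sxy/Sxx = 158.75/224.75 = 0.706340
a = ȳ − b·x̄ = 31.25 − 0.706340·15.25 = 20.478309
ŷ(14) = a + b·14 = 20.478309 + 0.706340·14 = 30.367075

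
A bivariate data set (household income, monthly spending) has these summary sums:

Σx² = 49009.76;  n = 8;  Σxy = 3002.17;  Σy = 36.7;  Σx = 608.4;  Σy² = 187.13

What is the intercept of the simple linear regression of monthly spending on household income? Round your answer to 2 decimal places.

-1.27

Sxx = Σx² − (Σx)²/n = 49009.76 − 46268.82 = 2740.94
Sxy = Σxy − (Σx)(Σy)/n = 3002.17 − 2791.035 = 211.135
b = Sxy/Sxx = 211.135/2740.94 = 0.077030
a = ȳ − b·x̄ = 4.5875 − 0.077030·76.05 = -1.270642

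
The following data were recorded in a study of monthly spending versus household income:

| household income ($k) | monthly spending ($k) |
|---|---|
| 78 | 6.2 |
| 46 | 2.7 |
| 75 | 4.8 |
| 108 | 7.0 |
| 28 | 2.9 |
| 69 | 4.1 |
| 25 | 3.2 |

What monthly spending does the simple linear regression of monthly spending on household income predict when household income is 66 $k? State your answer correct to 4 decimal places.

n = 7, Σx = 429, Σy = 30.9, Σxy = 2167.9, Σx² = 31659
Sxx = Σx² − (Σx)²/n = 31659 − 26291.571429 = 5367.428571
Sxy = Σxy − (Σx)(Σy)/n = 2167.9 − 1893.728571 = 274.171429
b = Sxy/Sxx = 274.171429/5367.428571 = 0.051081
a = ȳ − b·x̄ = 4.414286 − 0.051081·61.285714 = 1.283775
ŷ(66) = a + b·66 = 1.283775 + 0.051081·66 = 4.655094

4.6551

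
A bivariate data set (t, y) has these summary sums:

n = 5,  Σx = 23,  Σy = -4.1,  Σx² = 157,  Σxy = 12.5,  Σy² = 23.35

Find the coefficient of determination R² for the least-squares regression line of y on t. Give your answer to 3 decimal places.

0.961

Sxx = Σx² − (Σx)²/n = 157 − 105.8 = 51.2
Sxy = Σxy − (Σx)(Σy)/n = 12.5 − (-18.86) = 31.36
Syy = Σy² − (Σy)²/n = 23.35 − 3.362 = 19.988
R² = Sxy²/(Sxx·Syy) = (31.36)²/(51.2·19.988) = 0.960977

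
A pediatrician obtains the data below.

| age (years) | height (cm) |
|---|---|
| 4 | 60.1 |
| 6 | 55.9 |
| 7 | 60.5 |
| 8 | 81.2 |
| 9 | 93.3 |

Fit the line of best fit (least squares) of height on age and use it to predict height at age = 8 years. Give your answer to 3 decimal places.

n = 5, Σx = 34, Σy = 351, Σxy = 2488.6, Σx² = 246
Sxx = Σx² − (Σx)²/n = 246 − 231.2 = 14.8
Sxy = Σxy − (Σx)(Σy)/n = 2488.6 − 2386.8 = 101.8
b = Sxy/Sxx = 101.8/14.8 = 6.878378
a = ȳ − b·x̄ = 70.2 − 6.878378·6.8 = 23.427027
ŷ(8) = a + b·8 = 23.427027 + 6.878378·8 = 78.454054

78.454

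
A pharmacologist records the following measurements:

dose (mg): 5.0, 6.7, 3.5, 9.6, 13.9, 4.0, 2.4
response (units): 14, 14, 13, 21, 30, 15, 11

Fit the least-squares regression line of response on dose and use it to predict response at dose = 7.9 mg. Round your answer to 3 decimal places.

19.131

n = 7, Σx = 45.1, Σy = 118, Σxy = 914.3, Σx² = 389.27
Sxx = Σx² − (Σx)²/n = 389.27 − 290.572857 = 98.697143
Sxy = Σxy − (Σx)(Σy)/n = 914.3 − 760.257143 = 154.042857
b = Sxy/Sxx = 154.042857/98.697143 = 1.560763
a = ȳ − b·x̄ = 16.857143 − 1.560763·6.442857 = 6.801369
ŷ(7.9) = a + b·7.9 = 6.801369 + 1.560763·7.9 = 19.131398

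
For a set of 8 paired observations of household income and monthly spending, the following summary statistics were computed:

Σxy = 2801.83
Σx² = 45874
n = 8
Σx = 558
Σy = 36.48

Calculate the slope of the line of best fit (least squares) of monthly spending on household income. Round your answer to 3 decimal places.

0.037

Sxx = Σx² − (Σx)²/n = 45874 − 38920.5 = 6953.5
Sxy = Σxy − (Σx)(Σy)/n = 2801.83 − 2544.48 = 257.35
b = Sxy/Sxx = 257.35/6953.5 = 0.037010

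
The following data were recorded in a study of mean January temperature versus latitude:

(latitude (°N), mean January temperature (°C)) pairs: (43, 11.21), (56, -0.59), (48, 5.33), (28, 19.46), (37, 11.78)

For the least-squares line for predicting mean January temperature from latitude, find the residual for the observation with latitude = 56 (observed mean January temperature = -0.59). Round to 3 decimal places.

-0.567

n = 5, Σx = 212, Σy = 47.19, Σxy = 1685.57, Σx² = 9442
Sxx = Σx² − (Σx)²/n = 9442 − 8988.8 = 453.2
Sxy = Σxy − (Σx)(Σy)/n = 1685.57 − 2000.856 = -315.286
b = Sxy/Sxx = -315.286/453.2 = -0.695688
a = ȳ − b·x̄ = 9.438 − (-0.695688)·42.4 = 38.935190
ŷ(56) = 38.935190 + (-0.695688)·56 = -0.023363
residual = y − ŷ = -0.59 − (-0.023363) = -0.566637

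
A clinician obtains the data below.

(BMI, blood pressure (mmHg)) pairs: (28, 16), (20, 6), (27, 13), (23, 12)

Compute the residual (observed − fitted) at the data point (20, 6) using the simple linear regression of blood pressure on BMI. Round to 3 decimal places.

-0.976

n = 4, Σx = 98, Σy = 47, Σxy = 1195, Σx² = 2442
Sxx = Σx² − (Σx)²/n = 2442 − 2401 = 41
Sxy = Σxy − (Σx)(Σy)/n = 1195 − 1151.5 = 43.5
b = Sxy/Sxx = 43.5/41 = 1.060976
a = ȳ − b·x̄ = 11.75 − 1.060976·24.5 = -14.243902
ŷ(20) = -14.243902 + 1.060976·20 = 6.975610
residual = y − ŷ = 6 − 6.975610 = -0.975610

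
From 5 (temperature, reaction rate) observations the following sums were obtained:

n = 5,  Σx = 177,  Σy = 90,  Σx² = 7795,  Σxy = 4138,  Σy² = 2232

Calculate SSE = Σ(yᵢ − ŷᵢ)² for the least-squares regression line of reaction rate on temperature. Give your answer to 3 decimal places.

19.335

Sxx = Σx² − (Σx)²/n = 7795 − 6265.8 = 1529.2
Sxy = Σxy − (Σx)(Σy)/n = 4138 − 3186 = 952
Syy = Σy² − (Σy)²/n = 2232 − 1620 = 612
b = Sxy/Sxx = 952/1529.2 = 0.622548
SSE = Syy − b·Sxy = 612 − 0.622548·952 = 19.334554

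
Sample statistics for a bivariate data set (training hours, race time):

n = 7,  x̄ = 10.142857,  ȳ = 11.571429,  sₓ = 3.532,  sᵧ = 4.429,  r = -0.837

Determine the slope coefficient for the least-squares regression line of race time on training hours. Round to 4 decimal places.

b = r · sᵧ/sₓ = -0.837 · 4.429/3.532 = -1.049568

-1.0496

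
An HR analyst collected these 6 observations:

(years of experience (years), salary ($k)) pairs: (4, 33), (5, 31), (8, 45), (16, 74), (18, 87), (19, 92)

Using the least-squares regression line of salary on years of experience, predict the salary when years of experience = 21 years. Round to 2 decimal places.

n = 6, Σx = 70, Σy = 362, Σxy = 5145, Σx² = 1046
Sxx = Σx² − (Σx)²/n = 1046 − 816.666667 = 229.333333
Sxy = Σxy − (Σx)(Σy)/n = 5145 − 4223.333333 = 921.666667
b = Sxy/Sxx = 921.666667/229.333333 = 4.018895
a = ȳ − b·x̄ = 60.333333 − 4.018895·11.666667 = 13.446221
ŷ(21) = a + b·21 = 13.446221 + 4.018895·21 = 97.843023

97.84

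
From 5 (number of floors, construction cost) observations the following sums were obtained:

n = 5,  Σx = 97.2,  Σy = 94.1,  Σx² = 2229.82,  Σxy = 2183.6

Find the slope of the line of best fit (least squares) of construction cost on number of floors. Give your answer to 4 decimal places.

1.0413

Sxx = Σx² − (Σx)²/n = 2229.82 − 1889.568 = 340.252
Sxy = Σxy − (Σx)(Σy)/n = 2183.6 − 1829.304 = 354.296
b = Sxy/Sxx = 354.296/340.252 = 1.041275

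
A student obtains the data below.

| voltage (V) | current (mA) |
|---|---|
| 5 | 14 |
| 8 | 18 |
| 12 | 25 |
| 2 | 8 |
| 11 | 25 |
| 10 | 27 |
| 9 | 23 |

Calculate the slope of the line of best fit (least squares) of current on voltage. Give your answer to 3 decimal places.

n = 7, Σx = 57, Σy = 140, Σxy = 1282, Σx² = 539
Sxx = Σx² − (Σx)²/n = 539 − 464.142857 = 74.857143
Sxy = Σxy − (Σx)(Σy)/n = 1282 − 1140 = 142
b = Sxy/Sxx = 142/74.857143 = 1.896947

1.897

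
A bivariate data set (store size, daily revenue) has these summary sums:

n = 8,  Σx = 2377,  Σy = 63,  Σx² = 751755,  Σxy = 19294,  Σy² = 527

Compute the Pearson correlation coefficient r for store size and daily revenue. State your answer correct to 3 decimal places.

Sxx = Σx² − (Σx)²/n = 751755 − 706266.125 = 45488.875
Sxy = Σxy − (Σx)(Σy)/n = 19294 − 18718.875 = 575.125
Syy = Σy² − (Σy)²/n = 527 − 496.125 = 30.875
r = Sxy/√(Sxx·Syy) = 575.125/√(1404469.015625) = 575.125/1185.102956 = 0.485295

0.485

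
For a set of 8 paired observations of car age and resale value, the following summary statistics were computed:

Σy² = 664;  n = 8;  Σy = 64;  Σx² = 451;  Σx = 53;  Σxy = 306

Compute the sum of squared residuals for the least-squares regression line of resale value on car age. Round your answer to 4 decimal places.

12.5857

Sxx = Σx² − (Σx)²/n = 451 − 351.125 = 99.875
Sxy = Σxy − (Σx)(Σy)/n = 306 − 424 = -118
Syy = Σy² − (Σy)²/n = 664 − 512 = 152
b = Sxy/Sxx = -118/99.875 = -1.181477
SSE = Syy − b·Sxy = 152 − (-1.181477)·(-118) = 12.585732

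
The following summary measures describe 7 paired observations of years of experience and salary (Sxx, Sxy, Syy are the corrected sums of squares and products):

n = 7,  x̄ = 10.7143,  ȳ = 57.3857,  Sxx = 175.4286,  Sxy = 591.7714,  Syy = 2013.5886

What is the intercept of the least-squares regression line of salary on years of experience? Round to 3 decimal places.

21.243

b = Sxy/Sxx = 591.7714/175.4286 = 3.373289
a = ȳ − b·x̄ = 57.3857 − 3.373289·10.7143 = 21.243268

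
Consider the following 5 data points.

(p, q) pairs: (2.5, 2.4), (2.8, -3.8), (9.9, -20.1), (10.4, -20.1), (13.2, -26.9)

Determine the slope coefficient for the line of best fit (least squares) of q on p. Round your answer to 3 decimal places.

-2.528

n = 5, Σx = 38.8, Σy = -68.5, Σxy = -767.75, Σx² = 394.5
Sxx = Σx² − (Σx)²/n = 394.5 − 301.088 = 93.412
Sxy = Σxy − (Σx)(Σy)/n = -767.75 − (-531.56) = -236.19
b = Sxy/Sxx = -236.19/93.412 = -2.528476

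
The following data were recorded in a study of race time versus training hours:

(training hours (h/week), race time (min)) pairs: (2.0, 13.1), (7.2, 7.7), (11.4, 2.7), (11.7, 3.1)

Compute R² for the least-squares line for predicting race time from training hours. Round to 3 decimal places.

n = 4, Σx = 32.3, Σy = 26.6, Σxy = 148.69, Σx² = 322.69, Σy² = 247.8
Sxx = Σx² − (Σx)²/n = 322.69 − 260.8225 = 61.8675
Sxy = Σxy − (Σx)(Σy)/n = 148.69 − 214.795 = -66.105
Syy = Σy² − (Σy)²/n = 247.8 − 176.89 = 70.91
R² = Sxy²/(Sxx·Syy) = (-66.105)²/(61.8675·70.91) = 0.996090

0.996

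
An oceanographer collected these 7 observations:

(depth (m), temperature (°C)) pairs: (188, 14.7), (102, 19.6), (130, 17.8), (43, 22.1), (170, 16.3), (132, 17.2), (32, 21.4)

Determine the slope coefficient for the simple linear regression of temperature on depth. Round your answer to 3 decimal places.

n = 7, Σx = 797, Σy = 129.1, Σxy = 13753.3, Σx² = 111845
Sxx = Σx² − (Σx)²/n = 111845 − 90744.142857 = 21100.857143
Sxy = Σxy − (Σx)(Σy)/n = 13753.3 − 14698.957143 = -945.657143
b = Sxy/Sxx = -945.657143/21100.857143 = -0.044816

-0.045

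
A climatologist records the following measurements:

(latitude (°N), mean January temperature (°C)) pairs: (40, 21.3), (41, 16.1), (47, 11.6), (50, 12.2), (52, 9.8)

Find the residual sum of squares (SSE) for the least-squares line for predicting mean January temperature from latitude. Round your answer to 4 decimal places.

n = 5, Σx = 230, Σy = 71, Σxy = 3176.9, Σx² = 10694, Σy² = 1092.34
Sxx = Σx² − (Σx)²/n = 10694 − 10580 = 114
Sxy = Σxy − (Σx)(Σy)/n = 3176.9 − 3266 = -89.1
Syy = Σy² − (Σy)²/n = 1092.34 − 1008.2 = 84.14
b = Sxy/Sxx = -89.1/114 = -0.781579
SSE = Syy − b·Sxy = 84.14 − (-0.781579)·(-89.1) = 14.501316

14.5013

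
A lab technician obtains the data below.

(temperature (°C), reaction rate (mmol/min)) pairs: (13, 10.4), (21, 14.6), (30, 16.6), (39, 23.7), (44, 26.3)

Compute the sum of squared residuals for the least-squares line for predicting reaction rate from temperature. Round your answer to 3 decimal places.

5.138

n = 5, Σx = 147, Σy = 91.6, Σxy = 3021.3, Σx² = 4967, Σy² = 1850.26
Sxx = Σx² − (Σx)²/n = 4967 − 4321.8 = 645.2
Sxy = Σxy − (Σx)(Σy)/n = 3021.3 − 2693.04 = 328.26
Syy = Σy² − (Σy)²/n = 1850.26 − 1678.112 = 172.148
b = Sxy/Sxx = 328.26/645.2 = 0.508772
SSE = Syy − b·Sxy = 172.148 − 0.508772·328.26 = 5.138348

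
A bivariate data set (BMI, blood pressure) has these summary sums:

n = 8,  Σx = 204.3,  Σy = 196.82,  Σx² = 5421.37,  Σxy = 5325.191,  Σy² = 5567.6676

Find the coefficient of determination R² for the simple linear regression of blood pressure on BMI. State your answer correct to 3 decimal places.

0.604

Sxx = Σx² − (Σx)²/n = 5421.37 − 5217.31125 = 204.05875
Sxy = Σxy − (Σx)(Σy)/n = 5325.191 − 5026.29075 = 298.90025
Syy = Σy² − (Σy)²/n = 5567.6676 − 4842.26405 = 725.40355
R² = Sxy²/(Sxx·Syy) = (298.90025)²/(204.05875·725.40355) = 0.603556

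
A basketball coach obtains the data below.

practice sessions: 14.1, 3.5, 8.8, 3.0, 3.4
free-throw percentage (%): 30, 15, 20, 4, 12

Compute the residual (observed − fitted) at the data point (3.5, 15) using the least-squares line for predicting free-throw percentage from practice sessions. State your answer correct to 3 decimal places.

n = 5, Σx = 32.8, Σy = 81, Σxy = 704.3, Σx² = 309.06
Sxx = Σx² − (Σx)²/n = 309.06 − 215.168 = 93.892
Sxy = Σxy − (Σx)(Σy)/n = 704.3 − 531.36 = 172.94
b = Sxy/Sxx = 172.94/93.892 = 1.841903
a = ȳ − b·x̄ = 16.2 − 1.841903·6.56 = 4.117113
ŷ(3.5) = 4.117113 + 1.841903·3.5 = 10.563775
residual = y − ŷ = 15 − 10.563775 = 4.436225

4.436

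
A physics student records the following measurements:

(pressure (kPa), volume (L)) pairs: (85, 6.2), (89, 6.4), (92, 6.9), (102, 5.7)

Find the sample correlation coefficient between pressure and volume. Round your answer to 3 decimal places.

n = 4, Σx = 368, Σy = 25.2, Σxy = 2312.8, Σx² = 34014, Σy² = 159.5
Sxx = Σx² − (Σx)²/n = 34014 − 33856 = 158
Sxy = Σxy − (Σx)(Σy)/n = 2312.8 − 2318.4 = -5.6
Syy = Σy² − (Σy)²/n = 159.5 − 158.76 = 0.74
r = Sxy/√(Sxx·Syy) = -5.6/√(116.92) = -5.6/10.812955 = -0.517897

-0.518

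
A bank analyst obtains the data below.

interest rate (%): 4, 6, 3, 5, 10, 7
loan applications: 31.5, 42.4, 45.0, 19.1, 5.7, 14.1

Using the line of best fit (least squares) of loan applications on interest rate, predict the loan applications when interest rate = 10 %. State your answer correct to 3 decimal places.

5.503

n = 6, Σx = 35, Σy = 157.8, Σxy = 766.6, Σx² = 235
Sxx = Σx² − (Σx)²/n = 235 − 204.166667 = 30.833333
Sxy = Σxy − (Σx)(Σy)/n = 766.6 − 920.5 = -153.9
b = Sxy/Sxx = -153.9/30.833333 = -4.991351
a = ȳ − b·x̄ = 26.3 − (-4.991351)·5.833333 = 55.416216
ŷ(10) = a + b·10 = 55.416216 + (-4.991351)·10 = 5.502703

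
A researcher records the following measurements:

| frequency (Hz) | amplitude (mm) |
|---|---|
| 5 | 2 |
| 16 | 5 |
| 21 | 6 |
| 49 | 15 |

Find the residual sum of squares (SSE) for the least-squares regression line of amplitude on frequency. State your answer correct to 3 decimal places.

0.344

n = 4, Σx = 91, Σy = 28, Σxy = 951, Σx² = 3123, Σy² = 290
Sxx = Σx² − (Σx)²/n = 3123 − 2070.25 = 1052.75
Sxy = Σxy − (Σx)(Σy)/n = 951 − 637 = 314
Syy = Σy² − (Σy)²/n = 290 − 196 = 94
b = Sxy/Sxx = 314/1052.75 = 0.298266
SSE = Syy − b·Sxy = 94 − 0.298266·314 = 0.344336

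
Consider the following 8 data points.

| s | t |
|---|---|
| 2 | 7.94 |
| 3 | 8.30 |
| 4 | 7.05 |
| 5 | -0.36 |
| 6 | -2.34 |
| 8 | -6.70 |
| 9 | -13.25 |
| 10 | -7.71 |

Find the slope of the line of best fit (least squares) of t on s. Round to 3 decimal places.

-2.637

n = 8, Σx = 47, Σy = -7.07, Σxy = -196.81, Σx² = 335
Sxx = Σx² − (Σx)²/n = 335 − 276.125 = 58.875
Sxy = Σxy − (Σx)(Σy)/n = -196.81 − (-41.53625) = -155.27375
b = Sxy/Sxx = -155.27375/58.875 = -2.637346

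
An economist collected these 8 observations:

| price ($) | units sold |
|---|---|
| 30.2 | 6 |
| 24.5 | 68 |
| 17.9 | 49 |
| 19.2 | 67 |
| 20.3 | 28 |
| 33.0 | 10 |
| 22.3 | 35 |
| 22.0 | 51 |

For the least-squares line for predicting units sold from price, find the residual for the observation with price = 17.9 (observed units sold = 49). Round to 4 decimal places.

n = 8, Σx = 189.4, Σy = 314, Σxy = 6811.6, Σx² = 4683.72
Sxx = Σx² − (Σx)²/n = 4683.72 − 4484.045 = 199.675
Sxy = Σxy − (Σx)(Σy)/n = 6811.6 − 7433.95 = -622.35
b = Sxy/Sxx = -622.35/199.675 = -3.116815
a = ȳ − b·x̄ = 39.25 − (-3.116815)·23.675 = 113.040591
ŷ(17.9) = 113.040591 + (-3.116815)·17.9 = 57.249606
residual = y − ŷ = 49 − 57.249606 = -8.249606

-8.2496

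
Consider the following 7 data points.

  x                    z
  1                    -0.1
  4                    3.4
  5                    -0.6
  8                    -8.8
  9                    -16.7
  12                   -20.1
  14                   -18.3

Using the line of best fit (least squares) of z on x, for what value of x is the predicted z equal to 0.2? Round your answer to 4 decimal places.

n = 7, Σx = 53, Σy = -61.2, Σxy = -707.6, Σx² = 527
Sxx = Σx² − (Σx)²/n = 527 − 401.285714 = 125.714286
Sxy = Σxy − (Σx)(Σy)/n = -707.6 − (-463.371429) = -244.228571
b = Sxy/Sxx = -244.228571/125.714286 = -1.942727
a = ȳ − b·x̄ = -8.742857 − (-1.942727)·7.571429 = 5.966364
Set a + b·x = 0.2: x = (0.2 − 5.966364) / (-1.942727) = 2.968180

2.9682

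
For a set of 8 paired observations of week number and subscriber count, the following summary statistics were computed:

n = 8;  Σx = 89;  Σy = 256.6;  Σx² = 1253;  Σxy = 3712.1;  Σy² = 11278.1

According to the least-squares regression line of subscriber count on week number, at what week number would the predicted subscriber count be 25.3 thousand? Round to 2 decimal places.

Sxx = Σx² − (Σx)²/n = 1253 − 990.125 = 262.875
Sxy = Σxy − (Σx)(Σy)/n = 3712.1 − 2854.675 = 857.425
b = Sxy/Sxx = 857.425/262.875 = 3.261721
a = ȳ − b·x̄ = 32.075 − 3.261721·11.125 = -4.211650
Set a + b·x = 25.3: x = (25.3 − (-4.211650)) / 3.261721 = 9.047876

9.05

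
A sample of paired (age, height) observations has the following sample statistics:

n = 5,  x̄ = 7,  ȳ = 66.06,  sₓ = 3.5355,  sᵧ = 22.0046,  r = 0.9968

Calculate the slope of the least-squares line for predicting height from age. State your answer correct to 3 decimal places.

b = r · sᵧ/sₓ = 0.9968 · 22.0046/3.5355 = 6.203984

6.204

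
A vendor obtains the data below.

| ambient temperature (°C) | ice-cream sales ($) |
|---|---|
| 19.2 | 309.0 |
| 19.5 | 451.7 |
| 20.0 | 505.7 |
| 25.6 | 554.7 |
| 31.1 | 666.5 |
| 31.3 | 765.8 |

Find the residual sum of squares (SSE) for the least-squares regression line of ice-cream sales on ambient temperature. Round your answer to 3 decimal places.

21791.722

n = 6, Σx = 146.7, Σy = 3253.4, Σxy = 83752.96, Σx² = 3751.15, Σy² = 1893610.36
Sxx = Σx² − (Σx)²/n = 3751.15 − 3586.815 = 164.335
Sxy = Σxy − (Σx)(Σy)/n = 83752.96 − 79545.63 = 4207.33
Syy = Σy² − (Σy)²/n = 1893610.36 − 1764101.926667 = 129508.433333
b = Sxy/Sxx = 4207.33/164.335 = 25.602154
SSE = Syy − b·Sxy = 129508.433333 − 25.602154·4207.33 = 21791.722171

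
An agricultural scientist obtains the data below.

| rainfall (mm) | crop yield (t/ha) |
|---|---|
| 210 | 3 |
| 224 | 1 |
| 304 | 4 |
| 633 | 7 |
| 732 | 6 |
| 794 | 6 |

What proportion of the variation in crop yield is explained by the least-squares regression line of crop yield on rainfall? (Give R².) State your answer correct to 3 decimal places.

n = 6, Σx = 2897, Σy = 27, Σxy = 15657, Σx² = 1753641, Σy² = 147
Sxx = Σx² − (Σx)²/n = 1753641 − 1398768.166667 = 354872.833333
Sxy = Σxy − (Σx)(Σy)/n = 15657 − 13036.5 = 2620.5
Syy = Σy² − (Σy)²/n = 147 − 121.5 = 25.5
R² = Sxy²/(Sxx·Syy) = (2620.5)²/(354872.833333·25.5) = 0.758849

0.759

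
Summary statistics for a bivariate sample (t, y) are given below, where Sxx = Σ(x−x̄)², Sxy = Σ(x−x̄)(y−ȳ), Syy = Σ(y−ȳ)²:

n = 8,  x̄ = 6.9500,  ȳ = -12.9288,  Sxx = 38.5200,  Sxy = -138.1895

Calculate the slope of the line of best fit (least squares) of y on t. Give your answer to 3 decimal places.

b = Sxy/Sxx = -138.1895/38.52 = -3.587474

-3.587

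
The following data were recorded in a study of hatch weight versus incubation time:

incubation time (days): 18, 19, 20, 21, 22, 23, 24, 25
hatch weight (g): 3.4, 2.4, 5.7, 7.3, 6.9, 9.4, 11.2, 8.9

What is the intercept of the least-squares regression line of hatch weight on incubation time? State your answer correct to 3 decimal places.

-16.955

n = 8, Σx = 172, Σy = 55.2, Σxy = 1233.4, Σx² = 3740
Sxx = Σx² − (Σx)²/n = 3740 − 3698 = 42
Sxy = Σxy − (Σx)(Σy)/n = 1233.4 − 1186.8 = 46.6
b = Sxy/Sxx = 46.6/42 = 1.109524
a = ȳ − b·x̄ = 6.9 − 1.109524·21.5 = -16.954762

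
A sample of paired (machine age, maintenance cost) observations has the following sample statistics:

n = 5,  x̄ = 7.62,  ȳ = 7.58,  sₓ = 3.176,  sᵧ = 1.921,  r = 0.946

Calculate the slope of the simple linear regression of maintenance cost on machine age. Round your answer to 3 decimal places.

0.572

b = r · sᵧ/sₓ = 0.946 · 1.921/3.176 = 0.572187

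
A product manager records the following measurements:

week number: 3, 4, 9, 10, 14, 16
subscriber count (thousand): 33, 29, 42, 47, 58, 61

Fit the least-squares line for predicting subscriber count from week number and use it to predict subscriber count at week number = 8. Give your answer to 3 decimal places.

41.739

n = 6, Σx = 56, Σy = 270, Σxy = 2851, Σx² = 658
Sxx = Σx² − (Σx)²/n = 658 − 522.666667 = 135.333333
Sxy = Σxy − (Σx)(Σy)/n = 2851 − 2520 = 331
b = Sxy/Sxx = 331/135.333333 = 2.445813
a = ȳ − b·x̄ = 45 − 2.445813·9.333333 = 22.172414
ŷ(8) = a + b·8 = 22.172414 + 2.445813·8 = 41.738916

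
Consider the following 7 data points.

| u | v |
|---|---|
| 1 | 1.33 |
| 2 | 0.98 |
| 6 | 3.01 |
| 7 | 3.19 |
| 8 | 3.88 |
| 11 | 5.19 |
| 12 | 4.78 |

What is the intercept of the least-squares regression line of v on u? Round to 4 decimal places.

n = 7, Σx = 47, Σy = 22.36, Σxy = 189.17, Σx² = 419
Sxx = Σx² − (Σx)²/n = 419 − 315.571429 = 103.428571
Sxy = Σxy − (Σx)(Σy)/n = 189.17 − 150.131429 = 39.038571
b = Sxy/Sxx = 39.038571/103.428571 = 0.377445
a = ȳ − b·x̄ = 3.194286 − 0.377445·6.714286 = 0.660014

0.6600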